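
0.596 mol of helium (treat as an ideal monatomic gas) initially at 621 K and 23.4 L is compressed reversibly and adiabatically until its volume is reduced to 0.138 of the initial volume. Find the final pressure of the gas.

3570 kPa

P₁ = nRT₁/V₁ = 0.596×8.314×621/23.4 = 132 kPa.
Adiabatic: TV^(γ−1) = const ⇒ T₂ = 621×(7.25)^0.667 = 2330 K; PV^γ = const ⇒ P₂ = 3570 kPa.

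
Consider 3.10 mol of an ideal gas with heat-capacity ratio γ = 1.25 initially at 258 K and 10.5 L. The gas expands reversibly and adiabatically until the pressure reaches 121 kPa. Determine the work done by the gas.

7500 J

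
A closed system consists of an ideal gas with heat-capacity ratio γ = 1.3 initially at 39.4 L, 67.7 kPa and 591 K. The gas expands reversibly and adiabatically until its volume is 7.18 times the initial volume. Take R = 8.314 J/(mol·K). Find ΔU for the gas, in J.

-3970 J

n = P₁V₁/(RT₁) = 67.7×39.4/(8.314×591) = 0.543 mol.
Adiabatic: TV^(γ−1) = const ⇒ T₂ = 591×(0.139)^0.300 = 327 K; PV^γ = const ⇒ P₂ = 5.22 kPa.
For an ideal gas ΔU = nCvΔT with Cv = R/(γ−1) = 27.7 J/(mol·K).
ΔU = 0.543×27.7×(327−591) = -3970 J.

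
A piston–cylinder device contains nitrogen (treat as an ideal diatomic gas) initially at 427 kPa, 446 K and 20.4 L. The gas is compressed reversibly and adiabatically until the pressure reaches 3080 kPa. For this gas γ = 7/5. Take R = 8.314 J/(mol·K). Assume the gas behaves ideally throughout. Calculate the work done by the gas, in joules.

n = P₁V₁/(RT₁) = 427×20.4/(8.314×446) = 2.35 mol.
Adiabatic: T₂/T₁ = (P₂/P₁)^((γ−1)/γ) ⇒ T₂ = 446×(7.21)^0.286 = 784 K; V₂ = 4.97 L.
ΔU = nCvΔT = 2.35×20.8×(784−446) = 16500 J.
Q = 0 for an adiabatic process, so W = −ΔU = -16500 J.

-16500 J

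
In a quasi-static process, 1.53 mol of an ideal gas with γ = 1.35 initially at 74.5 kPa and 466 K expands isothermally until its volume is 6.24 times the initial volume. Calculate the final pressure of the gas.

V₁ = nRT₁/P₁ = 1.53×8.314×466/74.5 = 79.6 L.
Isothermal: T stays 466 K; PV = const ⇒ V₂ = 496 L, P₂ = 11.9 kPa.

11.9 kPa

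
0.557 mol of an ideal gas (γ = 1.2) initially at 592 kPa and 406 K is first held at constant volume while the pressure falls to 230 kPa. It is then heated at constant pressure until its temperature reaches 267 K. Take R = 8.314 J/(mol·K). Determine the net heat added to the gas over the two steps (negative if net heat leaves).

V₁ = nRT₁/P₁ = 0.557×8.314×406/592 = 3.18 L.
Step 1 — Isochoric: V stays 3.18 L; P/T = const ⇒ T₂ = 158 K, P₂ = 230 kPa.
W = 0 (no volume change).
ΔU = nCvΔT = 0.557×41.6×(158−406) = -5750 J.
Q = ΔU = -5750 J.
State after step 1: P = 230 kPa, V = 3.18 L, T = 158 K.
Step 2 — Isobaric: P stays 230 kPa; V/T = const ⇒ T₂ = 267 K, V₂ = 5.38 L.
W = PΔV = 230×(5.38−3.18) kPa·L = 506 J.
ΔU = nCvΔT = 0.557×41.6×(267−158) = 2530 J.
Q = ΔU + W = nCpΔT = 3040 J.
Net over both steps: W = 506 J, Q = -2710 J, ΔU = -3220 J.

-2710 J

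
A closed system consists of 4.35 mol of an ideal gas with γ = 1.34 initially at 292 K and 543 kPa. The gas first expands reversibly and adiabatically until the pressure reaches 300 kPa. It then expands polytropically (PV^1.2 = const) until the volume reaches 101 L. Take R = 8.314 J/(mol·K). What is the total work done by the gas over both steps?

14100 J

V₁ = nRT₁/P₁ = 4.35×8.314×292/543 = 19.4 L.
Step 1 — Adiabatic: T₂/T₁ = (P₂/P₁)^((γ−1)/γ) ⇒ T₂ = 292×(0.552)^0.254 = 251 K; V₂ = 30.3 L.
ΔU = nCvΔT = 4.35×24.5×(251−292) = -4340 J.
Q = 0 for an adiabatic process, so W = −ΔU = 4340 J.
State after step 1: P = 300 kPa, V = 30.3 L, T = 251 K.
Step 2 — Polytropic n=1.2: T₂ = T₁(V₁/V₂)^(n−1) = 251×(0.300)^0.20 = 197 K; P₂ = P₁(V₁/V₂)^n = 70.7 kPa.
W = (P₁V₁−P₂V₂)/(n−1) = (300×30.3−70.7×101)/0.20 = 9720 J.
ΔU = nCvΔT = 4.35×24.5×(197−251) = -5720 J.
Q = ΔU + W = 4000 J.
Net over both steps: W = 14100 J, Q = 4000 J, ΔU = -10100 J.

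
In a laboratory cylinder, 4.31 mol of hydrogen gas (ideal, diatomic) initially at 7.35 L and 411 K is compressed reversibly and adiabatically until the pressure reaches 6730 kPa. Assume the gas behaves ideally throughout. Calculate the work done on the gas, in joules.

15200 J

P₁ = nRT₁/V₁ = 4.31×8.314×411/7.35 = 2000 kPa.
Adiabatic: T₂/T₁ = (P₂/P₁)^((γ−1)/γ) ⇒ T₂ = 411×(3.36)^0.286 = 581 K; V₂ = 3.09 L.
ΔU = nCvΔT = 4.31×20.8×(581−411) = 15200 J.
Q = 0 for an adiabatic process, so W = −ΔU = -15200 J.
Work done on the gas = −W_by = 15200 J.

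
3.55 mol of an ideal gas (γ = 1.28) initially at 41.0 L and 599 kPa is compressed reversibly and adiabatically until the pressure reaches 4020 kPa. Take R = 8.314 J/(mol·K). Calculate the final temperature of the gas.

1260 K

T₁ = P₁V₁/(nR) = 599×41.0/(3.55×8.314) = 832 K.
Adiabatic: T₂/T₁ = (P₂/P₁)^((γ−1)/γ) ⇒ T₂ = 832×(6.71)^0.219 = 1260 K; V₂ = 9.27 L.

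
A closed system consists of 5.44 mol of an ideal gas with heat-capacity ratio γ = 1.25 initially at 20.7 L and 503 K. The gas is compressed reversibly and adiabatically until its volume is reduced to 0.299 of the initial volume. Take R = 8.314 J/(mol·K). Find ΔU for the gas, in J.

P₁ = nRT₁/V₁ = 5.44×8.314×503/20.7 = 1100 kPa.
Adiabatic: TV^(γ−1) = const ⇒ T₂ = 503×(3.34)^0.250 = 680 K; PV^γ = const ⇒ P₂ = 4970 kPa.
For an ideal gas ΔU = nCvΔT with Cv = R/(γ−1) = 33.3 J/(mol·K).
ΔU = 5.44×33.3×(680−503) = 32100 J.

32100 J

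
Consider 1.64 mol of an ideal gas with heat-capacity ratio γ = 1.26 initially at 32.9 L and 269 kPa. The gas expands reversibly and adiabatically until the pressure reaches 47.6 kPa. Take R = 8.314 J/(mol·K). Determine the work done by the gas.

10200 J

T₁ = P₁V₁/(nR) = 269×32.9/(1.64×8.314) = 649 K.
Adiabatic: T₂/T₁ = (P₂/P₁)^((γ−1)/γ) ⇒ T₂ = 649×(0.177)^0.206 = 454 K; V₂ = 130 L.
ΔU = nCvΔT = 1.64×32.0×(454−649) = -10200 J.
Q = 0 for an adiabatic process, so W = −ΔU = 10200 J.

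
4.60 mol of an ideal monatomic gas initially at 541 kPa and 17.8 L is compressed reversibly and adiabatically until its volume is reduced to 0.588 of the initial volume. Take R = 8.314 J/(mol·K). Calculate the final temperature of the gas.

T₁ = P₁V₁/(nR) = 541×17.8/(4.60×8.314) = 252 K.
Adiabatic: TV^(γ−1) = const ⇒ T₂ = 252×(1.70)^0.667 = 359 K; PV^γ = const ⇒ P₂ = 1310 kPa.

359 K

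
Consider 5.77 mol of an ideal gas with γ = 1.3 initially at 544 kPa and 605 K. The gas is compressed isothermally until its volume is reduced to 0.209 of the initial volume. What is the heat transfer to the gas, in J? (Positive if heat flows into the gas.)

V₁ = nRT₁/P₁ = 5.77×8.314×605/544 = 53.4 L.
Isothermal: T stays 605 K; PV = const ⇒ V₂ = 11.2 L, P₂ = 2600 kPa.
ΔU = 0 (ideal gas, T constant).
W = nRT ln(V₂/V₁) = 5.77×8.314×605×ln(0.209) = -45400 J.
Q = ΔU + W = -45400 J.

-45400 J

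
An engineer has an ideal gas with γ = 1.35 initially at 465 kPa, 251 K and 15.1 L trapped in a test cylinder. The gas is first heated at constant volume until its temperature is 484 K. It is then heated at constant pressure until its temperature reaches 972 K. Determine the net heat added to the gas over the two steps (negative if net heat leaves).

71300 J

n = P₁V₁/(RT₁) = 465×15.1/(8.314×251) = 3.36 mol.
Step 1 — Isochoric: V stays 15.1 L; P/T = const ⇒ T₂ = 484 K, P₂ = 897 kPa.
W = 0 (no volume change).
ΔU = nCvΔT = 3.36×23.8×(484−251) = 18600 J.
Q = ΔU = 18600 J.
State after step 1: P = 897 kPa, V = 15.1 L, T = 484 K.
Step 2 — Isobaric: P stays 897 kPa; V/T = const ⇒ T₂ = 972 K, V₂ = 30.3 L.
W = PΔV = 897×(30.3−15.1) kPa·L = 13700 J.
ΔU = nCvΔT = 3.36×23.8×(972−484) = 39000 J.
Q = ΔU + W = nCpΔT = 52700 J.
Net over both steps: W = 13700 J, Q = 71300 J, ΔU = 57600 J.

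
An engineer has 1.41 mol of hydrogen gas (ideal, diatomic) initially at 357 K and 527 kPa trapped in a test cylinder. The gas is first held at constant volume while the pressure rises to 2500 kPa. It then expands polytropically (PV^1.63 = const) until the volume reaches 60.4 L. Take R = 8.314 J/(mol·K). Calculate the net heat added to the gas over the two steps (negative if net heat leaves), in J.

26100 J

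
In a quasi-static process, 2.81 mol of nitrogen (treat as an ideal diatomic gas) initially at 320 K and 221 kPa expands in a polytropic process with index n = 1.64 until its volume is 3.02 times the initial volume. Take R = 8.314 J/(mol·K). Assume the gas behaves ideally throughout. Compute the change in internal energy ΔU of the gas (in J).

V₁ = nRT₁/P₁ = 2.81×8.314×320/221 = 33.8 L.
Polytropic n=1.64: T₂ = T₁(V₁/V₂)^(n−1) = 320×(0.331)^0.64 = 158 K; P₂ = P₁(V₁/V₂)^n = 36.1 kPa.
For an ideal gas ΔU = nCvΔT with Cv = (5/2)R = 20.8 J/(mol·K).
ΔU = 2.81×20.8×(158−320) = -9480 J.

-9480 J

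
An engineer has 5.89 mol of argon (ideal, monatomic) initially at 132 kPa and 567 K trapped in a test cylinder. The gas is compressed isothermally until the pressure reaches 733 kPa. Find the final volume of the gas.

V₁ = nRT₁/P₁ = 5.89×8.314×567/132 = 210 L.
Isothermal: T stays 567 K; PV = const ⇒ V₂ = 37.9 L, P₂ = 733 kPa.

37.9 L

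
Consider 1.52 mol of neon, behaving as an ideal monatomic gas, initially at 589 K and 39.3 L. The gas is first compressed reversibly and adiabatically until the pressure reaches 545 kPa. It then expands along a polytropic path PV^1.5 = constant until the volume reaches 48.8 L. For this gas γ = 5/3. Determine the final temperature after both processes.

P₁ = nRT₁/V₁ = 1.52×8.314×589/39.3 = 189 kPa.
Step 1 — Adiabatic: T₂/T₁ = (P₂/P₁)^((γ−1)/γ) ⇒ T₂ = 589×(2.88)^0.400 = 899 K; V₂ = 20.8 L.
ΔU = nCvΔT = 1.52×12.5×(899−589) = 5870 J.
Q = 0 for an adiabatic process, so W = −ΔU = -5870 J.
State after step 1: P = 545 kPa, V = 20.8 L, T = 899 K.
Step 2 — Polytropic n=1.5: T₂ = T₁(V₁/V₂)^(n−1) = 899×(0.427)^0.50 = 587 K; P₂ = P₁(V₁/V₂)^n = 152 kPa.
W = (P₁V₁−P₂V₂)/(n−1) = (545×20.8−152×48.8)/0.50 = 7870 J.
ΔU = nCvΔT = 1.52×12.5×(587−899) = -5900 J.
Q = ΔU + W = 1970 J.
Net over both steps: W = 2000 J, Q = 1970 J, ΔU = -28.5 J.

587 K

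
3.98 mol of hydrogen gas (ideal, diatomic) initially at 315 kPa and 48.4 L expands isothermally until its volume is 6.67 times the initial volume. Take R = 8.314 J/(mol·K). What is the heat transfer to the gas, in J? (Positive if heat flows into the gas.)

28900 J

T₁ = P₁V₁/(nR) = 315×48.4/(3.98×8.314) = 461 K.
Isothermal: T stays 461 K; PV = const ⇒ V₂ = 323 L, P₂ = 47.2 kPa.
ΔU = 0 (ideal gas, T constant).
W = nRT ln(V₂/V₁) = 3.98×8.314×461×ln(6.67) = 28900 J.
Q = ΔU + W = 28900 J.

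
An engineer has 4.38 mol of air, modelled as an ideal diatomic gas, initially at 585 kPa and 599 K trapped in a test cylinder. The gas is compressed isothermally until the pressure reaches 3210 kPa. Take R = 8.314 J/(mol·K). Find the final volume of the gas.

6.80 L

V₁ = nRT₁/P₁ = 4.38×8.314×599/585 = 37.3 L.
Isothermal: T stays 599 K; PV = const ⇒ V₂ = 6.80 L, P₂ = 3210 kPa.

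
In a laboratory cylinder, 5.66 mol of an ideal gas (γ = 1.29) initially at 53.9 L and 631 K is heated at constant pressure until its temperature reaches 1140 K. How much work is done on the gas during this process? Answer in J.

P₁ = nRT₁/V₁ = 5.66×8.314×631/53.9 = 551 kPa.
Isobaric: P stays 551 kPa; V/T = const ⇒ T₂ = 1140 K, V₂ = 97.4 L.
W = PΔV = 551×(97.4−53.9) kPa·L = 24000 J.
Work done on the gas = −W_by = -24000 J.

-24000 J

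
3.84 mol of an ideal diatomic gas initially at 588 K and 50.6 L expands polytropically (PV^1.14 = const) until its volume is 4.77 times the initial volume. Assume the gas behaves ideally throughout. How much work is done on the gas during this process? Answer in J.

-26300 J

P₁ = nRT₁/V₁ = 3.84×8.314×588/50.6 = 371 kPa.
Polytropic n=1.14: T₂ = T₁(V₁/V₂)^(n−1) = 588×(0.210)^0.14 = 472 K; P₂ = P₁(V₁/V₂)^n = 62.5 kPa.
W = (P₁V₁−P₂V₂)/(n−1) = (371×50.6−62.5×241)/0.14 = 26300 J.
Work done on the gas = −W_by = -26300 J.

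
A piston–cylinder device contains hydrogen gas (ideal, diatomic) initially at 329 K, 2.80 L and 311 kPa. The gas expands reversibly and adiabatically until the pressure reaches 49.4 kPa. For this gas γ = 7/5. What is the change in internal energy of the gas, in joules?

n = P₁V₁/(RT₁) = 311×2.80/(8.314×329) = 0.318 mol.
Adiabatic: T₂/T₁ = (P₂/P₁)^((γ−1)/γ) ⇒ T₂ = 329×(0.159)^0.286 = 194 K; V₂ = 10.4 L.
For an ideal gas ΔU = nCvΔT with Cv = (5/2)R = 20.8 J/(mol·K).
ΔU = 0.318×20.8×(194−329) = -890 J.

-890 J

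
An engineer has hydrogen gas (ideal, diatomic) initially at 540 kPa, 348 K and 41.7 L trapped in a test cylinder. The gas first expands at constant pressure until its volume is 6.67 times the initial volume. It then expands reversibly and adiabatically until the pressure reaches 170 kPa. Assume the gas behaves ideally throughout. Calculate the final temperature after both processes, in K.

1670 K

n = P₁V₁/(RT₁) = 540×41.7/(8.314×348) = 7.78 mol.
Step 1 — Isobaric: P stays 540 kPa; V/T = const ⇒ T₂ = 2320 K, V₂ = 278 L.
W = PΔV = 540×(278−41.7) kPa·L = 128000 J.
ΔU = nCvΔT = 7.78×20.8×(2320−348) = 319000 J.
Q = ΔU + W = nCpΔT = 447000 J.
State after step 1: P = 540 kPa, V = 278 L, T = 2320 K.
Step 2 — Adiabatic: T₂/T₁ = (P₂/P₁)^((γ−1)/γ) ⇒ T₂ = 2320×(0.315)^0.286 = 1670 K; V₂ = 635 L.
ΔU = nCvΔT = 7.78×20.8×(1670−2320) = -106000 J.
Q = 0 for an adiabatic process, so W = −ΔU = 106000 J.
Net over both steps: W = 233000 J, Q = 447000 J, ΔU = 214000 J.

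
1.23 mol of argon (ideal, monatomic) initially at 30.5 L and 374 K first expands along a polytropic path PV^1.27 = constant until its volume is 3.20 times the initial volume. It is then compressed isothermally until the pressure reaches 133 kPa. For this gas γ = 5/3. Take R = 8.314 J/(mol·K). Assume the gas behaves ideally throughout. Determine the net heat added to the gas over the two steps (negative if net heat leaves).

P₁ = nRT₁/V₁ = 1.23×8.314×374/30.5 = 125 kPa.
Step 1 — Polytropic n=1.27: T₂ = T₁(V₁/V₂)^(n−1) = 374×(0.312)^0.27 = 273 K; P₂ = P₁(V₁/V₂)^n = 28.6 kPa.
W = (P₁V₁−P₂V₂)/(n−1) = (125×30.5−28.6×97.6)/0.27 = 3820 J.
ΔU = nCvΔT = 1.23×12.5×(273−374) = -1550 J.
Q = ΔU + W = 2270 J.
State after step 1: P = 28.6 kPa, V = 97.6 L, T = 273 K.
Step 2 — Isothermal: T stays 273 K; PV = const ⇒ V₂ = 21.0 L, P₂ = 133 kPa.
ΔU = 0 (ideal gas, T constant).
W = nRT ln(V₂/V₁) = 1.23×8.314×273×ln(0.215) = -4290 J.
Q = ΔU + W = -4290 J.
Net over both steps: W = -474 J, Q = -2020 J, ΔU = -1550 J.

-2020 J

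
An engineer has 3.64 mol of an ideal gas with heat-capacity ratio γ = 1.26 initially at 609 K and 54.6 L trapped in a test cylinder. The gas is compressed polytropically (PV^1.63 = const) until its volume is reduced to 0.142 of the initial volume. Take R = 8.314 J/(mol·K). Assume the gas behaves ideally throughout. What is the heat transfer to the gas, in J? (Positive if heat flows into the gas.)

P₁ = nRT₁/V₁ = 3.64×8.314×609/54.6 = 338 kPa.
Polytropic n=1.63: T₂ = T₁(V₁/V₂)^(n−1) = 609×(7.04)^0.63 = 2080 K; P₂ = P₁(V₁/V₂)^n = 8130 kPa.
W = (P₁V₁−P₂V₂)/(n−1) = (338×54.6−8130×7.75)/0.63 = -70800 J.
ΔU = nCvΔT = 3.64×32.0×(2080−609) = 172000 J.
Q = ΔU + W = 101000 J.

101000 J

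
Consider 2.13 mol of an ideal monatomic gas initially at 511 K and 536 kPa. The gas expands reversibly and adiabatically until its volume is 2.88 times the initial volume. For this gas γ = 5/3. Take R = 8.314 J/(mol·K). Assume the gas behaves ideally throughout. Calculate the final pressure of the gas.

V₁ = nRT₁/P₁ = 2.13×8.314×511/536 = 16.9 L.
Adiabatic: TV^(γ−1) = const ⇒ T₂ = 511×(0.347)^0.667 = 252 K; PV^γ = const ⇒ P₂ = 91.9 kPa.

91.9 kPa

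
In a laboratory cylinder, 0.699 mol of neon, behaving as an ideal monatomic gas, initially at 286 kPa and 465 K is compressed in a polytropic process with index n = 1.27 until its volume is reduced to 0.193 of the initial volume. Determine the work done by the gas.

-5600 J

V₁ = nRT₁/P₁ = 0.699×8.314×465/286 = 9.45 L.
Polytropic n=1.27: T₂ = T₁(V₁/V₂)^(n−1) = 465×(5.18)^0.27 = 725 K; P₂ = P₁(V₁/V₂)^n = 2310 kPa.
W = (P₁V₁−P₂V₂)/(n−1) = (286×9.45−2310×1.82)/0.27 = -5600 J.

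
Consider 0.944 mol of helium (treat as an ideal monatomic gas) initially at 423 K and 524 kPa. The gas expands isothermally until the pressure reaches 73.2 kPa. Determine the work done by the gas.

V₁ = nRT₁/P₁ = 0.944×8.314×423/524 = 6.34 L.
Isothermal: T stays 423 K; PV = const ⇒ V₂ = 45.4 L, P₂ = 73.2 kPa.
W = nRT ln(V₂/V₁) = 0.944×8.314×423×ln(7.16) = 6530 J.

6530 J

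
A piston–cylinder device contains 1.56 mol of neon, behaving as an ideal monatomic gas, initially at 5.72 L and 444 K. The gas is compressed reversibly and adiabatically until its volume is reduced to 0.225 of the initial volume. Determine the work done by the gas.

P₁ = nRT₁/V₁ = 1.56×8.314×444/5.72 = 1010 kPa.
Adiabatic: TV^(γ−1) = const ⇒ T₂ = 444×(4.44)^0.667 = 1200 K; PV^γ = const ⇒ P₂ = 12100 kPa.
ΔU = nCvΔT = 1.56×12.5×(1200−444) = 14700 J.
Q = 0 for an adiabatic process, so W = −ΔU = -14700 J.

-14700 J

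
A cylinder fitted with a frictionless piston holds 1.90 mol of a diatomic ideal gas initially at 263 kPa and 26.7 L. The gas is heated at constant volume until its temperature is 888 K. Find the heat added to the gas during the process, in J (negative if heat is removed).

17500 J

T₁ = P₁V₁/(nR) = 263×26.7/(1.90×8.314) = 445 K.
Isochoric: V stays 26.7 L; P/T = const ⇒ T₂ = 888 K, P₂ = 525 kPa.
W = 0 (no volume change).
ΔU = nCvΔT = 1.90×20.8×(888−445) = 17500 J.
Q = ΔU = 17500 J.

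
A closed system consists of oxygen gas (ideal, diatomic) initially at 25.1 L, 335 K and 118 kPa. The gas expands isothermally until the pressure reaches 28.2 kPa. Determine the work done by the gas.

4240 J

n = P₁V₁/(RT₁) = 118×25.1/(8.314×335) = 1.06 mol.
Isothermal: T stays 335 K; PV = const ⇒ V₂ = 105 L, P₂ = 28.2 kPa.
W = nRT ln(V₂/V₁) = 1.06×8.314×335×ln(4.18) = 4240 J.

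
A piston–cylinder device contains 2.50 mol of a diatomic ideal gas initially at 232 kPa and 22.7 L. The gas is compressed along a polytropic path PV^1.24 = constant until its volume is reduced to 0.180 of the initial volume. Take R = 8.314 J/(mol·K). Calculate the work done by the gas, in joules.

-11200 J

T₁ = P₁V₁/(nR) = 232×22.7/(2.50×8.314) = 253 K.
Polytropic n=1.24: T₂ = T₁(V₁/V₂)^(n−1) = 253×(5.56)^0.24 = 382 K; P₂ = P₁(V₁/V₂)^n = 1950 kPa.
W = (P₁V₁−P₂V₂)/(n−1) = (232×22.7−1950×4.09)/0.24 = -11200 J.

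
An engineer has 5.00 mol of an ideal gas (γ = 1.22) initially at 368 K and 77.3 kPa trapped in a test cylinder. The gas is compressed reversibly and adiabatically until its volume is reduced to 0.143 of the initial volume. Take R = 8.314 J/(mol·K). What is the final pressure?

829 kPa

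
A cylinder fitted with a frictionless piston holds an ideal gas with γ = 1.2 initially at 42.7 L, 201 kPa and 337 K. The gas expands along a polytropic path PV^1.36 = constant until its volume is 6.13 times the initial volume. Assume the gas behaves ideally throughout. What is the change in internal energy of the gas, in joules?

-20600 J

n = P₁V₁/(RT₁) = 201×42.7/(8.314×337) = 3.06 mol.
Polytropic n=1.36: T₂ = T₁(V₁/V₂)^(n−1) = 337×(0.163)^0.36 = 175 K; P₂ = P₁(V₁/V₂)^n = 17.1 kPa.
For an ideal gas ΔU = nCvΔT with Cv = R/(γ−1) = 41.6 J/(mol·K).
ΔU = 3.06×41.6×(175−337) = -20600 J.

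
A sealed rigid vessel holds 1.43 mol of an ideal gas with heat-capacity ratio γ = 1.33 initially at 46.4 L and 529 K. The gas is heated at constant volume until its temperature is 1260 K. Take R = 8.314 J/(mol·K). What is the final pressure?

323 kPa

P₁ = nRT₁/V₁ = 1.43×8.314×529/46.4 = 136 kPa.
Isochoric: V stays 46.4 L; P/T = const ⇒ T₂ = 1260 K, P₂ = 323 kPa.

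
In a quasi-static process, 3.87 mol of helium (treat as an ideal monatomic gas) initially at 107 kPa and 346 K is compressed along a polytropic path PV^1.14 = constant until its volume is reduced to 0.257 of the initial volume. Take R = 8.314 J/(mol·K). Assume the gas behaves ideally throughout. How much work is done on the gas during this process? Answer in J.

V₁ = nRT₁/P₁ = 3.87×8.314×346/107 = 104 L.
Polytropic n=1.14: T₂ = T₁(V₁/V₂)^(n−1) = 346×(3.89)^0.14 = 418 K; P₂ = P₁(V₁/V₂)^n = 504 kPa.
W = (P₁V₁−P₂V₂)/(n−1) = (107×104−504×26.7)/0.14 = -16700 J.
Work done on the gas = −W_by = 16700 J.

16700 J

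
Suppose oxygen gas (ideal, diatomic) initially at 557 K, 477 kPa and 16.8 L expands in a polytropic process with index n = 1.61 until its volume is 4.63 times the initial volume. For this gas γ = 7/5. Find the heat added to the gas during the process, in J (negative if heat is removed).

n = P₁V₁/(RT₁) = 477×16.8/(8.314×557) = 1.73 mol.
Polytropic n=1.61: T₂ = T₁(V₁/V₂)^(n−1) = 557×(0.216)^0.61 = 219 K; P₂ = P₁(V₁/V₂)^n = 40.5 kPa.
W = (P₁V₁−P₂V₂)/(n−1) = (477×16.8−40.5×77.8)/0.61 = 7980 J.
ΔU = nCvΔT = 1.73×20.8×(219−557) = -12200 J.
Q = ΔU + W = -4190 J.

-4190 J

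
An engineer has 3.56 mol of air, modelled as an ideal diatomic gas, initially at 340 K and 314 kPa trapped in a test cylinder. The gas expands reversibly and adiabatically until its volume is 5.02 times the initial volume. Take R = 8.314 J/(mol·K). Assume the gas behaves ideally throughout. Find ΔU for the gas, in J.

-12000 J

V₁ = nRT₁/P₁ = 3.56×8.314×340/314 = 32.0 L.
Adiabatic: TV^(γ−1) = const ⇒ T₂ = 340×(0.199)^0.400 = 178 K; PV^γ = const ⇒ P₂ = 32.8 kPa.
For an ideal gas ΔU = nCvΔT with Cv = (5/2)R = 20.8 J/(mol·K).
ΔU = 3.56×20.8×(178−340) = -12000 J.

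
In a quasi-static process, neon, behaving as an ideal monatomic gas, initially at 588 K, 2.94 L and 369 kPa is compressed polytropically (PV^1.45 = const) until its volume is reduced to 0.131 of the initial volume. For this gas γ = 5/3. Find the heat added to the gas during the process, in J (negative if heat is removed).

n = P₁V₁/(RT₁) = 369×2.94/(8.314×588) = 0.222 mol.
Polytropic n=1.45: T₂ = T₁(V₁/V₂)^(n−1) = 588×(7.63)^0.45 = 1470 K; P₂ = P₁(V₁/V₂)^n = 7030 kPa.
W = (P₁V₁−P₂V₂)/(n−1) = (369×2.94−7030×0.385)/0.45 = -3610 J.
ΔU = nCvΔT = 0.222×12.5×(1470−588) = 2430 J.
Q = ΔU + W = -1170 J.

-1170 J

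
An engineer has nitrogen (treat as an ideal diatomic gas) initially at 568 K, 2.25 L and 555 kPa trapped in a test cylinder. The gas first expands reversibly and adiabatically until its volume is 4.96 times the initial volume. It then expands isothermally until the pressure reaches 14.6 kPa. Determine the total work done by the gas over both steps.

n = P₁V₁/(RT₁) = 555×2.25/(8.314×568) = 0.264 mol.
Step 1 — Adiabatic: TV^(γ−1) = const ⇒ T₂ = 568×(0.202)^0.400 = 299 K; PV^γ = const ⇒ P₂ = 59.0 kPa.
ΔU = nCvΔT = 0.264×20.8×(299−568) = -1480 J.
Q = 0 for an adiabatic process, so W = −ΔU = 1480 J.
State after step 1: P = 59.0 kPa, V = 11.2 L, T = 299 K.
Step 2 — Isothermal: T stays 299 K; PV = const ⇒ V₂ = 45.1 L, P₂ = 14.6 kPa.
ΔU = 0 (ideal gas, T constant).
W = nRT ln(V₂/V₁) = 0.264×8.314×299×ln(4.04) = 919 J.
Q = ΔU + W = 919 J.
Net over both steps: W = 2400 J, Q = 919 J, ΔU = -1480 J.

2400 J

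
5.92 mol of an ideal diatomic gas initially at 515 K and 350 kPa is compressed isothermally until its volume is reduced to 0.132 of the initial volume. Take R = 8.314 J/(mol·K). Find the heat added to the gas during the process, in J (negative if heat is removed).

-51300 J

V₁ = nRT₁/P₁ = 5.92×8.314×515/350 = 72.4 L.
Isothermal: T stays 515 K; PV = const ⇒ V₂ = 9.56 L, P₂ = 2650 kPa.
ΔU = 0 (ideal gas, T constant).
W = nRT ln(V₂/V₁) = 5.92×8.314×515×ln(0.132) = -51300 J.
Q = ΔU + W = -51300 J.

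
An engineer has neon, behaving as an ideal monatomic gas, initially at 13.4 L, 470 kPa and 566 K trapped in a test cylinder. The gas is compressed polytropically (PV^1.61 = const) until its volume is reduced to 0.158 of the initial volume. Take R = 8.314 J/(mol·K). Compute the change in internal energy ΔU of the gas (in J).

19700 J

n = P₁V₁/(RT₁) = 470×13.4/(8.314×566) = 1.34 mol.
Polytropic n=1.61: T₂ = T₁(V₁/V₂)^(n−1) = 566×(6.33)^0.61 = 1740 K; P₂ = P₁(V₁/V₂)^n = 9170 kPa.
For an ideal gas ΔU = nCvΔT with Cv = (3/2)R = 12.5 J/(mol·K).
ΔU = 1.34×12.5×(1740−566) = 19700 J.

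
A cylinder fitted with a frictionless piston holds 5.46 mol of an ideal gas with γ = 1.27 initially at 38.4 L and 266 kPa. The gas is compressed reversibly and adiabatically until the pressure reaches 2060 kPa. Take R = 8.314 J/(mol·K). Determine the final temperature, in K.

348 K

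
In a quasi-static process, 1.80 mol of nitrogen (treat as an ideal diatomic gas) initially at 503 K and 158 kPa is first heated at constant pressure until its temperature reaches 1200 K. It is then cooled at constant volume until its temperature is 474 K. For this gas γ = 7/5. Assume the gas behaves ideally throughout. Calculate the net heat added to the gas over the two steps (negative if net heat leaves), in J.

V₁ = nRT₁/P₁ = 1.80×8.314×503/158 = 47.6 L.
Step 1 — Isobaric: P stays 158 kPa; V/T = const ⇒ T₂ = 1200 K, V₂ = 114 L.
W = PΔV = 158×(114−47.6) kPa·L = 10400 J.
ΔU = nCvΔT = 1.80×20.8×(1200−503) = 26100 J.
Q = ΔU + W = nCpΔT = 36500 J.
State after step 1: P = 158 kPa, V = 114 L, T = 1200 K.
Step 2 — Isochoric: V stays 114 L; P/T = const ⇒ T₂ = 474 K, P₂ = 62.4 kPa.
W = 0 (no volume change).
ΔU = nCvΔT = 1.80×20.8×(474−1200) = -27200 J.
Q = ΔU = -27200 J.
Net over both steps: W = 10400 J, Q = 9350 J, ΔU = -1080 J.

9350 J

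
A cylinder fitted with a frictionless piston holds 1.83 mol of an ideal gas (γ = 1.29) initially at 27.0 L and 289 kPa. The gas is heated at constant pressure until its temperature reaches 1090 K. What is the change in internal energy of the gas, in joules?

30300 J

T₁ = P₁V₁/(nR) = 289×27.0/(1.83×8.314) = 513 K.
Isobaric: P stays 289 kPa; V/T = const ⇒ T₂ = 1090 K, V₂ = 57.4 L.
For an ideal gas ΔU = nCvΔT with Cv = R/(γ−1) = 28.7 J/(mol·K).
ΔU = 1.83×28.7×(1090−513) = 30300 J.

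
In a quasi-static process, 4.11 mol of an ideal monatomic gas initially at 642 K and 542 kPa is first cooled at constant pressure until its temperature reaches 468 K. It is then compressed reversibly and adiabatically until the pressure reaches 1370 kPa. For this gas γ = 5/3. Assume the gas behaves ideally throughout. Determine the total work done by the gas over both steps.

-16700 J

V₁ = nRT₁/P₁ = 4.11×8.314×642/542 = 40.5 L.
Step 1 — Isobaric: P stays 542 kPa; V/T = const ⇒ T₂ = 468 K, V₂ = 29.5 L.
W = PΔV = 542×(29.5−40.5) kPa·L = -5950 J.
ΔU = nCvΔT = 4.11×12.5×(468−642) = -8920 J.
Q = ΔU + W = nCpΔT = -14900 J.
State after step 1: P = 542 kPa, V = 29.5 L, T = 468 K.
Step 2 — Adiabatic: T₂/T₁ = (P₂/P₁)^((γ−1)/γ) ⇒ T₂ = 468×(2.53)^0.400 = 678 K; V₂ = 16.9 L.
ΔU = nCvΔT = 4.11×12.5×(678−468) = 10800 J.
Q = 0 for an adiabatic process, so W = −ΔU = -10800 J.
Net over both steps: W = -16700 J, Q = -14900 J, ΔU = 1850 J.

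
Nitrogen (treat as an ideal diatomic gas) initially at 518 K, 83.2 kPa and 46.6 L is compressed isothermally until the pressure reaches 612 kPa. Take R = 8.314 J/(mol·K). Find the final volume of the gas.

Isothermal: T stays 518 K; PV = const ⇒ V₂ = 6.34 L, P₂ = 612 kPa.

6.34 L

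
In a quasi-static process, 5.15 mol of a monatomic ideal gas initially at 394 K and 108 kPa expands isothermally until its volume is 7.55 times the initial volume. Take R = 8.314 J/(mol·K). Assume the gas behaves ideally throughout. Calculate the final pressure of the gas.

V₁ = nRT₁/P₁ = 5.15×8.314×394/108 = 156 L.
Isothermal: T stays 394 K; PV = const ⇒ V₂ = 1180 L, P₂ = 14.3 kPa.

14.3 kPa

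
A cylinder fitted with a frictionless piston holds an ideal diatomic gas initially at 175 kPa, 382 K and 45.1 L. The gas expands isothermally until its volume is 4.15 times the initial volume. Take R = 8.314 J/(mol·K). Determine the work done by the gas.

11200 J

n = P₁V₁/(RT₁) = 175×45.1/(8.314×382) = 2.49 mol.
Isothermal: T stays 382 K; PV = const ⇒ V₂ = 187 L, P₂ = 42.2 kPa.
W = nRT ln(V₂/V₁) = 2.49×8.314×382×ln(4.15) = 11200 J.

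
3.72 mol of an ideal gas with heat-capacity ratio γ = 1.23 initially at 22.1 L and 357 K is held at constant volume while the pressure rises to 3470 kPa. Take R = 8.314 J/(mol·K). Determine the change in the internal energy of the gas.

P₁ = nRT₁/V₁ = 3.72×8.314×357/22.1 = 500 kPa.
Isochoric: V stays 22.1 L; P/T = const ⇒ T₂ = 2480 K, P₂ = 3470 kPa.
For an ideal gas ΔU = nCvΔT with Cv = R/(γ−1) = 36.1 J/(mol·K).
ΔU = 3.72×36.1×(2480−357) = 285000 J.

285000 J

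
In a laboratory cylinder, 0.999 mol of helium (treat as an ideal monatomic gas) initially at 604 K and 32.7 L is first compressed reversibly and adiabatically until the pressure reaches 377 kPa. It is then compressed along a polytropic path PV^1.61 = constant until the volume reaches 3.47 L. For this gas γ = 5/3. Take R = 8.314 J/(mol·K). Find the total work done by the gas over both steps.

P₁ = nRT₁/V₁ = 0.999×8.314×604/32.7 = 153 kPa.
Step 1 — Adiabatic: T₂/T₁ = (P₂/P₁)^((γ−1)/γ) ⇒ T₂ = 604×(2.46)^0.400 = 865 K; V₂ = 19.1 L.
ΔU = nCvΔT = 0.999×12.5×(865−604) = 3260 J.
Q = 0 for an adiabatic process, so W = −ΔU = -3260 J.
State after step 1: P = 377 kPa, V = 19.1 L, T = 865 K.
Step 2 — Polytropic n=1.61: T₂ = T₁(V₁/V₂)^(n−1) = 865×(5.49)^0.61 = 2450 K; P₂ = P₁(V₁/V₂)^n = 5860 kPa.
W = (P₁V₁−P₂V₂)/(n−1) = (377×19.1−5860×3.47)/0.61 = -21500 J.
ΔU = nCvΔT = 0.999×12.5×(2450−865) = 19700 J.
Q = ΔU + W = -1830 J.
Net over both steps: W = -24800 J, Q = -1830 J, ΔU = 23000 J.

-24800 J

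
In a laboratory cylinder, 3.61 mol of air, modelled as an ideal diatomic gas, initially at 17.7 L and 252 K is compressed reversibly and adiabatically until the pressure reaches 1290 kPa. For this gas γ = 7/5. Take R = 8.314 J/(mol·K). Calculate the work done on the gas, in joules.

7020 J

P₁ = nRT₁/V₁ = 3.61×8.314×252/17.7 = 427 kPa.
Adiabatic: T₂/T₁ = (P₂/P₁)^((γ−1)/γ) ⇒ T₂ = 252×(3.02)^0.286 = 346 K; V₂ = 8.04 L.
ΔU = nCvΔT = 3.61×20.8×(346−252) = 7020 J.
Q = 0 for an adiabatic process, so W = −ΔU = -7020 J.
Work done on the gas = −W_by = 7020 J.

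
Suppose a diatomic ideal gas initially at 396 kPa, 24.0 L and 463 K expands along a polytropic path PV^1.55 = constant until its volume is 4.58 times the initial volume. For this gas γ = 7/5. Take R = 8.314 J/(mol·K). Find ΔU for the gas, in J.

-13500 J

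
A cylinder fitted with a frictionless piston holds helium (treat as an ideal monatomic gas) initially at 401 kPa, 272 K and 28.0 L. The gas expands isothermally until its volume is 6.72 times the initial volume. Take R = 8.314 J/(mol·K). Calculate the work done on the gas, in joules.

n = P₁V₁/(RT₁) = 401×28.0/(8.314×272) = 4.97 mol.
Isothermal: T stays 272 K; PV = const ⇒ V₂ = 188 L, P₂ = 59.7 kPa.
W = nRT ln(V₂/V₁) = 4.97×8.314×272×ln(6.72) = 21400 J.
Work done on the gas = −W_by = -21400 J.

-21400 J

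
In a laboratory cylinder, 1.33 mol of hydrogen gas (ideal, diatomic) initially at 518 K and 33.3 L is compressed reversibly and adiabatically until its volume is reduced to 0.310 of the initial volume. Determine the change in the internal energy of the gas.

P₁ = nRT₁/V₁ = 1.33×8.314×518/33.3 = 172 kPa.
Adiabatic: TV^(γ−1) = const ⇒ T₂ = 518×(3.23)^0.400 = 828 K; PV^γ = const ⇒ P₂ = 886 kPa.
For an ideal gas ΔU = nCvΔT with Cv = (5/2)R = 20.8 J/(mol·K).
ΔU = 1.33×20.8×(828−518) = 8560 J.

8560 J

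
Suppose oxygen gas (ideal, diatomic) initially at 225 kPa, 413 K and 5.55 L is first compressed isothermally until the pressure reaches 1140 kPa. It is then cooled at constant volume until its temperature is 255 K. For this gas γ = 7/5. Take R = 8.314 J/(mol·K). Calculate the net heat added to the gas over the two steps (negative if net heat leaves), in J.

-3220 J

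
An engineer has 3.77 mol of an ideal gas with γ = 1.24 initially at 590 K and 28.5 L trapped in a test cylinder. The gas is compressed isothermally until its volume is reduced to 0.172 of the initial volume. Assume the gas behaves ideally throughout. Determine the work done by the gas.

P₁ = nRT₁/V₁ = 3.77×8.314×590/28.5 = 649 kPa.
Isothermal: T stays 590 K; PV = const ⇒ V₂ = 4.90 L, P₂ = 3770 kPa.
W = nRT ln(V₂/V₁) = 3.77×8.314×590×ln(0.172) = -32600 J.

-32600 J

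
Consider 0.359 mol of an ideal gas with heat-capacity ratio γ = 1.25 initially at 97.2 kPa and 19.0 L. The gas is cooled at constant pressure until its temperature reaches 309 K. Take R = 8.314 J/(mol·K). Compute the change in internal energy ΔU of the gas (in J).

-3700 J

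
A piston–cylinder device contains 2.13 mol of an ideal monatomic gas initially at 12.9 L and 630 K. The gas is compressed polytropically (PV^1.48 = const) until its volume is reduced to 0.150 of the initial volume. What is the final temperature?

1570 K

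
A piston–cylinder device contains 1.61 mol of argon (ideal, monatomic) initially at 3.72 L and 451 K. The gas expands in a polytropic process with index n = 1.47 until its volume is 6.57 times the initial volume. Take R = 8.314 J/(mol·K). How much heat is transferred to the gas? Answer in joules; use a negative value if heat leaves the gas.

P₁ = nRT₁/V₁ = 1.61×8.314×451/3.72 = 1620 kPa.
Polytropic n=1.47: T₂ = T₁(V₁/V₂)^(n−1) = 451×(0.152)^0.47 = 186 K; P₂ = P₁(V₁/V₂)^n = 102 kPa.
W = (P₁V₁−P₂V₂)/(n−1) = (1620×3.72−102×24.4)/0.47 = 7540 J.
ΔU = nCvΔT = 1.61×12.5×(186−451) = -5320 J.
Q = ΔU + W = 2220 J.

2220 J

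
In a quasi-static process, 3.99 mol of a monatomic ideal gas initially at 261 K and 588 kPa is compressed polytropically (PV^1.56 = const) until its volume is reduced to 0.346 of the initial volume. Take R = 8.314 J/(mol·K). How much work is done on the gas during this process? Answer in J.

V₁ = nRT₁/P₁ = 3.99×8.314×261/588 = 14.7 L.
Polytropic n=1.56: T₂ = T₁(V₁/V₂)^(n−1) = 261×(2.89)^0.56 = 473 K; P₂ = P₁(V₁/V₂)^n = 3080 kPa.
W = (P₁V₁−P₂V₂)/(n−1) = (588×14.7−3080×5.09)/0.56 = -12600 J.
Work done on the gas = −W_by = 12600 J.

12600 J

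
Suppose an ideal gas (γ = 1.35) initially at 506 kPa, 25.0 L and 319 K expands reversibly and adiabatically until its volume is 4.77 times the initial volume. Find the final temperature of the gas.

Adiabatic: TV^(γ−1) = const ⇒ T₂ = 319×(0.210)^0.350 = 185 K; PV^γ = const ⇒ P₂ = 61.4 kPa.

185 K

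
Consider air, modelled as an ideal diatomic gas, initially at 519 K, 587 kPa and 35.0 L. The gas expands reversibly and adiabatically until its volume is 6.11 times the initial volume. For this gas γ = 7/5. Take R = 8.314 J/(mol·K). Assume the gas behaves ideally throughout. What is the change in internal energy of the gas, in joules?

-26500 J

n = P₁V₁/(RT₁) = 587×35.0/(8.314×519) = 4.76 mol.
Adiabatic: TV^(γ−1) = const ⇒ T₂ = 519×(0.164)^0.400 = 252 K; PV^γ = const ⇒ P₂ = 46.6 kPa.
For an ideal gas ΔU = nCvΔT with Cv = (5/2)R = 20.8 J/(mol·K).
ΔU = 4.76×20.8×(252−519) = -26500 J.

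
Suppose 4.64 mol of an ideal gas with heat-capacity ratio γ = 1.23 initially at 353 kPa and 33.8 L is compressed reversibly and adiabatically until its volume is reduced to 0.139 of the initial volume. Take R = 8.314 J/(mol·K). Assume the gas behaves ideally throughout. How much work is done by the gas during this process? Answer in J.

T₁ = P₁V₁/(nR) = 353×33.8/(4.64×8.314) = 309 K.
Adiabatic: TV^(γ−1) = const ⇒ T₂ = 309×(7.19)^0.230 = 487 K; PV^γ = const ⇒ P₂ = 4000 kPa.
ΔU = nCvΔT = 4.64×36.1×(487−309) = 29800 J.
Q = 0 for an adiabatic process, so W = −ΔU = -29800 J.

-29800 J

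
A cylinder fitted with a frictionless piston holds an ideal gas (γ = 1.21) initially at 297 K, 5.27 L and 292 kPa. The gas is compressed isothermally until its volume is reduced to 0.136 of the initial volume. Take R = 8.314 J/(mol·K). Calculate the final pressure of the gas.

2150 kPa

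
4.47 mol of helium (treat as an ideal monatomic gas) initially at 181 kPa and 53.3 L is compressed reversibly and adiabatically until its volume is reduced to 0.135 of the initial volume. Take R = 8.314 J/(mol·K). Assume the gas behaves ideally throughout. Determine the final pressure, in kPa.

5090 kPa

T₁ = P₁V₁/(nR) = 181×53.3/(4.47×8.314) = 260 K.
Adiabatic: TV^(γ−1) = const ⇒ T₂ = 260×(7.41)^0.667 = 986 K; PV^γ = const ⇒ P₂ = 5090 kPa.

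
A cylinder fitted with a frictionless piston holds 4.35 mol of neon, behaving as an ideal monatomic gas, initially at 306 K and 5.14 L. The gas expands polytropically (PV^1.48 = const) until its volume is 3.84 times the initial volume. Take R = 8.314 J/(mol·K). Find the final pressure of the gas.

294 kPa

P₁ = nRT₁/V₁ = 4.35×8.314×306/5.14 = 2150 kPa.
Polytropic n=1.48: T₂ = T₁(V₁/V₂)^(n−1) = 306×(0.260)^0.48 = 160 K; P₂ = P₁(V₁/V₂)^n = 294 kPa.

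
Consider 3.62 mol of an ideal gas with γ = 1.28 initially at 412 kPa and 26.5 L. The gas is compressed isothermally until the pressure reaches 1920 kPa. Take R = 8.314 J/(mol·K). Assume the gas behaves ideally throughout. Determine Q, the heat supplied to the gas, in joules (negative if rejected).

T₁ = P₁V₁/(nR) = 412×26.5/(3.62×8.314) = 363 K.
Isothermal: T stays 363 K; PV = const ⇒ V₂ = 5.69 L, P₂ = 1920 kPa.
ΔU = 0 (ideal gas, T constant).
W = nRT ln(V₂/V₁) = 3.62×8.314×363×ln(0.215) = -16800 J.
Q = ΔU + W = -16800 J.

-16800 J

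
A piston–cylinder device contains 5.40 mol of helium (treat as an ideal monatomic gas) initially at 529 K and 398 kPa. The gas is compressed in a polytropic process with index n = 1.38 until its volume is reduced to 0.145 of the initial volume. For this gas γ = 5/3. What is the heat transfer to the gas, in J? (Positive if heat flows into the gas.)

-29100 J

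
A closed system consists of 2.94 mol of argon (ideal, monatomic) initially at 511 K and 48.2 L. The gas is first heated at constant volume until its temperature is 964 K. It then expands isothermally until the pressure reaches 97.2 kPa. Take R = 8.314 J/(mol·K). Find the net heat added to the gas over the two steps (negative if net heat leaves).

P₁ = nRT₁/V₁ = 2.94×8.314×511/48.2 = 259 kPa.
Step 1 — Isochoric: V stays 48.2 L; P/T = const ⇒ T₂ = 964 K, P₂ = 489 kPa.
W = 0 (no volume change).
ΔU = nCvΔT = 2.94×12.5×(964−511) = 16600 J.
Q = ΔU = 16600 J.
State after step 1: P = 489 kPa, V = 48.2 L, T = 964 K.
Step 2 — Isothermal: T stays 964 K; PV = const ⇒ V₂ = 242 L, P₂ = 97.2 kPa.
ΔU = 0 (ideal gas, T constant).
W = nRT ln(V₂/V₁) = 2.94×8.314×964×ln(5.03) = 38100 J.
Q = ΔU + W = 38100 J.
Net over both steps: W = 38100 J, Q = 54700 J, ΔU = 16600 J.

54700 J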